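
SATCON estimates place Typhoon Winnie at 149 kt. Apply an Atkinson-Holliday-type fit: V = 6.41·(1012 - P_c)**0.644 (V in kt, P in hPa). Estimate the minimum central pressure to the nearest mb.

ΔP = (V / 6.41)^(1/0.644) = (149/6.41)^1.553.
149/6.41 = 23.245; 23.245^1.553 ≈ 132.32 mb.
P_c = 1012 − 132.32 = 879.68 ≈ 880 mb.

880 mb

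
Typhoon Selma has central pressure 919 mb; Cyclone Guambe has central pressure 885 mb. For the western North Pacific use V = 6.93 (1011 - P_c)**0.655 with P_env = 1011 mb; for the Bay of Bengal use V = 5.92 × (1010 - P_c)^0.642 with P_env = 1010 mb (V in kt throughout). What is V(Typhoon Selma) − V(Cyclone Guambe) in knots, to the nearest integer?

3 kt

Typhoon Selma: ΔP = 92; V ≈ 6.93 × 92^0.655 ≈ 133.97 kt.
Cyclone Guambe: ΔP = 125; V ≈ 5.92 × 125^0.642 ≈ 131.38 kt.
Difference ≈ 133.97 − 131.38 = 2.59 → 3 kt.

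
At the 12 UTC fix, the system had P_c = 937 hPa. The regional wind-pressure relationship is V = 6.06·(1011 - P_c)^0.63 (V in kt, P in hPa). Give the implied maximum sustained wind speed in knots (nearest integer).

91 kt

ΔP = 1011 − 937 = 74 hPa.
74^0.63 ≈ 15.053.
V ≈ 6.06 × 15.053 ≈ 91.2 kt.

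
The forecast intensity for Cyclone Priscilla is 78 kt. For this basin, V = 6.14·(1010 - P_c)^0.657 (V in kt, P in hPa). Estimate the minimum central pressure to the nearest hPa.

962 hPa

ΔP = (V / 6.14)^(1/0.657) = (78/6.14)^1.522.
78/6.14 = 12.704; 12.704^1.522 ≈ 47.89 hPa.
P_c = 1010 − 47.89 = 962.11 ≈ 962 hPa.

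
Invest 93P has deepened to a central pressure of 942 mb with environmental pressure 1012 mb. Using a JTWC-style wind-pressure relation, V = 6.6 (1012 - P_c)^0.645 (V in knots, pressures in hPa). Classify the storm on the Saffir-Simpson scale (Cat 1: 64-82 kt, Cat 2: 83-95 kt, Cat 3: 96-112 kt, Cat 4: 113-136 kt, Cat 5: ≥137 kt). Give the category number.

3

ΔP = 1012 − 942 = 70 mb.
V ≈ 6.6 × 70^0.645 = 6.6 × 15.49 ≈ 102 kt.
102 kt falls in the Category 3 band.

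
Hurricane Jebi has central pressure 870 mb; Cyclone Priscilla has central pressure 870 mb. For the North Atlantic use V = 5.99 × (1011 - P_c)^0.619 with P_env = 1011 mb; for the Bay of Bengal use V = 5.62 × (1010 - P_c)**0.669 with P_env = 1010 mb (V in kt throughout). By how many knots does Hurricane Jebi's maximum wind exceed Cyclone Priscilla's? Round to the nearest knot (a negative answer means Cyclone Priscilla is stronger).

-25 kt

Hurricane Jebi: ΔP = 141; V ≈ 5.99 × 141^0.619 ≈ 128.17 kt.
Cyclone Priscilla: ΔP = 140; V ≈ 5.62 × 140^0.669 ≈ 153.28 kt.
Difference ≈ 128.17 − 153.28 = -25.11 → -25 kt.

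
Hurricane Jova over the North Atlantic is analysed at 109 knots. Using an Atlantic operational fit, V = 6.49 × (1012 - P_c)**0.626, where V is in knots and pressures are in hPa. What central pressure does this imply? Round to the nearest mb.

921 mb

ΔP = (V / 6.49)^(1/0.626) = (109/6.49)^1.597.
109/6.49 = 16.795; 16.795^1.597 ≈ 90.61 mb.
P_c = 1012 − 90.61 = 921.39 ≈ 921 mb.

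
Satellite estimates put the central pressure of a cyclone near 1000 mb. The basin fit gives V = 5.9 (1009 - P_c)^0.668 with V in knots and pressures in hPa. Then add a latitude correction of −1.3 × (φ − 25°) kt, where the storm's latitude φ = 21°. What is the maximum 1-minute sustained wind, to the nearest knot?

ΔP = 1009 − 1000 = 9 mb.
9^0.668 ≈ 4.339.
V ≈ 5.9 × 4.339 ≈ 25.6 kt.
Latitude correction: −1.3 × (21 − 25) = 5.2 kt.
Corrected V ≈ 30.8 kt → 31 kt.

31 kt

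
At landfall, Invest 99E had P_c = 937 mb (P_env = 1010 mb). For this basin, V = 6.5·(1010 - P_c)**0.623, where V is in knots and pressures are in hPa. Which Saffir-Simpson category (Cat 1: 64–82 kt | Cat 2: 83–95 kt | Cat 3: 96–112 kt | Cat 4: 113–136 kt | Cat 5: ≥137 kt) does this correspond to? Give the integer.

ΔP = 1010 − 937 = 73 mb.
V ≈ 6.5 × 73^0.623 = 6.5 × 14.48 ≈ 94 kt.
94 kt falls in the Category 2 band.

2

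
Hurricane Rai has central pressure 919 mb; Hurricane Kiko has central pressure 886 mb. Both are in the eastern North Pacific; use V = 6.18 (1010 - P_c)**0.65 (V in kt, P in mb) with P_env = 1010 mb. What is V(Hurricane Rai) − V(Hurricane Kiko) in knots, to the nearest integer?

Hurricane Rai: ΔP = 91; V ≈ 6.18 × 91^0.65 ≈ 115.98 kt.
Hurricane Kiko: ΔP = 124; V ≈ 6.18 × 124^0.65 ≈ 141.81 kt.
Difference ≈ 115.98 − 141.81 = -25.83 → -26 kt.

-26 kt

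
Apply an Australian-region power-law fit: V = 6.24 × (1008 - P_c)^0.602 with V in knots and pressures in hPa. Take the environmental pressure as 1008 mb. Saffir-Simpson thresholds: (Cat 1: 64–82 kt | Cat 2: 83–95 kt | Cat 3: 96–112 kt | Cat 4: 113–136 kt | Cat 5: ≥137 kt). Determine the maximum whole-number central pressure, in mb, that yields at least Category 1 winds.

960 mb

Category 1 begins at V = 64 kt.
Required ΔP = (64/6.24)^(1/0.602) = 10.256^1.661 ≈ 47.80 mb.
P_c ≤ 1008 − 47.80 = 960.20, so the highest integer P_c is 960 mb.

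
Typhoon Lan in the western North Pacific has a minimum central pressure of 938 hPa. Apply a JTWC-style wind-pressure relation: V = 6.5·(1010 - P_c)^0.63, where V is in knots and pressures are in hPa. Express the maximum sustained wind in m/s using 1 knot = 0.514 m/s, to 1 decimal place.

ΔP = 1010 − 938 = 72 hPa.
V ≈ 6.5 × 72^0.63 = 6.5 × 14.795 ≈ 96.168 kt.
96.168 × 0.514 ≈ 49.43 m/s → 49.4 m/s.

49.4 m/s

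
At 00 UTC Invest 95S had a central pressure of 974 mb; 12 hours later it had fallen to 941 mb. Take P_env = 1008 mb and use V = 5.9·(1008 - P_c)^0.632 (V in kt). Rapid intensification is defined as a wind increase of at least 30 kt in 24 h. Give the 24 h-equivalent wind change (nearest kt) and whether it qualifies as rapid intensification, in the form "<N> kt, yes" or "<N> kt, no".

59 kt, yes

V₁: ΔP = 34, V ≈ 5.9 × 34^0.632 ≈ 54.80 kt.
V₂: ΔP = 67, V ≈ 5.9 × 67^0.632 ≈ 84.13 kt.
ΔV over 12 h = 29.33 kt → 24 h equivalent = 29.33 × 24/12 ≈ 58.66 kt.
59 kt ≥ 30 kt ⇒ rapid intensification.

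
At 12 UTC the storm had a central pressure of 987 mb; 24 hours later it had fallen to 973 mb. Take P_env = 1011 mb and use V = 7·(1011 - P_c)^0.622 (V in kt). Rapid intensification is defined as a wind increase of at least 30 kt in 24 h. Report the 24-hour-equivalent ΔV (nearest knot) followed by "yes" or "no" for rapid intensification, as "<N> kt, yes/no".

17 kt, no

V₁: ΔP = 24, V ≈ 7 × 24^0.622 ≈ 50.53 kt.
V₂: ΔP = 38, V ≈ 7 × 38^0.622 ≈ 67.25 kt.
ΔV over 24 h = 16.72 kt → 24 h equivalent = 16.72 × 24/24 ≈ 16.72 kt.
17 kt < 30 kt ⇒ not rapid intensification.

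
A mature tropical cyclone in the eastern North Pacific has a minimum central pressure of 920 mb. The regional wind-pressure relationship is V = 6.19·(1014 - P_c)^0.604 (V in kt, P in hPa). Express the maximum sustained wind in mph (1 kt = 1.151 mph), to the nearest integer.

111 mph

ΔP = 1014 − 920 = 94 mb.
V ≈ 6.19 × 94^0.604 = 6.19 × 15.551 ≈ 96.263 kt.
96.263 × 1.151 ≈ 110.80 mph → 111 mph.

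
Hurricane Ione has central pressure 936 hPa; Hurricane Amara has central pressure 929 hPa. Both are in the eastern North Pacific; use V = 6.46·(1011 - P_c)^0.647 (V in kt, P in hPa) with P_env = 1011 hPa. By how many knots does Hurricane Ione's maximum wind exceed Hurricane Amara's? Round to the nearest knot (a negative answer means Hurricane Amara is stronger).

Hurricane Ione: ΔP = 75; V ≈ 6.46 × 75^0.647 ≈ 105.54 kt.
Hurricane Amara: ΔP = 82; V ≈ 6.46 × 82^0.647 ≈ 111.81 kt.
Difference ≈ 105.54 − 111.81 = -6.27 → -6 kt.

-6 kt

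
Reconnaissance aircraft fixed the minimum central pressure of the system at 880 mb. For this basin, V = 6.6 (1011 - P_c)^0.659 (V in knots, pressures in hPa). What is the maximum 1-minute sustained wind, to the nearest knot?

164 kt

ΔP = 1011 − 880 = 131 mb.
131^0.659 ≈ 24.847.
V ≈ 6.6 × 24.847 ≈ 164.0 kt.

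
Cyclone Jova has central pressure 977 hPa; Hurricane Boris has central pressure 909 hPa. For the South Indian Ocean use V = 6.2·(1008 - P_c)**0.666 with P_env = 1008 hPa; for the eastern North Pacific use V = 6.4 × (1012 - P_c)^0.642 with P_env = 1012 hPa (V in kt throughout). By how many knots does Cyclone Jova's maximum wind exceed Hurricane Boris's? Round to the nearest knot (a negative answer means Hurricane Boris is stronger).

-64 kt

Cyclone Jova: ΔP = 31; V ≈ 6.2 × 31^0.666 ≈ 61.04 kt.
Hurricane Boris: ΔP = 103; V ≈ 6.4 × 103^0.642 ≈ 125.44 kt.
Difference ≈ 61.04 − 125.44 = -64.40 → -64 kt.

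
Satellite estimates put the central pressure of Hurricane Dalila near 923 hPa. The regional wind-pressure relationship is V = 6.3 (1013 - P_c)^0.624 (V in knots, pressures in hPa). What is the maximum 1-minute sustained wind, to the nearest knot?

104 kt

ΔP = 1013 − 923 = 90 hPa.
90^0.624 ≈ 16.575.
V ≈ 6.3 × 16.575 ≈ 104.4 kt.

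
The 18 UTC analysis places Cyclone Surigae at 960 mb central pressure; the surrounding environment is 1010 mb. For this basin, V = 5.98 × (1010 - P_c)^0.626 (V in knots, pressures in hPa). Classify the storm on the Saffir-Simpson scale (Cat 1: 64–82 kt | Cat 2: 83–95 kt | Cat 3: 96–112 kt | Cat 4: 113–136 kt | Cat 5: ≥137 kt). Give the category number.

ΔP = 1010 − 960 = 50 mb.
V ≈ 5.98 × 50^0.626 = 5.98 × 11.58 ≈ 69 kt.
69 kt falls in the Category 1 band.

1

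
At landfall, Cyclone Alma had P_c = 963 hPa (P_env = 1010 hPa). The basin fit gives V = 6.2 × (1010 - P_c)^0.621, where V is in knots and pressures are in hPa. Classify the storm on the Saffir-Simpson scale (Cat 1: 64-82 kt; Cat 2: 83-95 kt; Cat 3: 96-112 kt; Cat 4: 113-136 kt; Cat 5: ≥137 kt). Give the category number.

1

ΔP = 1010 − 963 = 47 hPa.
V ≈ 6.2 × 47^0.621 = 6.2 × 10.92 ≈ 68 kt.
68 kt falls in the Category 1 band.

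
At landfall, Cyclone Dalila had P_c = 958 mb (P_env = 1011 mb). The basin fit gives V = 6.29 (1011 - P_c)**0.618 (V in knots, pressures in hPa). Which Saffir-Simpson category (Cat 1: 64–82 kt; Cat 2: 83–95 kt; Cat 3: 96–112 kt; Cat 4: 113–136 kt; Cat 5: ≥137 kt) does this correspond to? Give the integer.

1

ΔP = 1011 − 958 = 53 mb.
V ≈ 6.29 × 53^0.618 = 6.29 × 11.63 ≈ 73 kt.
73 kt falls in the Category 1 band.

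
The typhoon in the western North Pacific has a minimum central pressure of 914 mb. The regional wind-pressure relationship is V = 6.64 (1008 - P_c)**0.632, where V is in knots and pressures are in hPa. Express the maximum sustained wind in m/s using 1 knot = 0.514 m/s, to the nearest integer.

ΔP = 1008 − 914 = 94 mb.
V ≈ 6.64 × 94^0.632 = 6.64 × 17.661 ≈ 117.269 kt.
117.269 × 0.514 ≈ 60.28 m/s → 60 m/s.

60 m/s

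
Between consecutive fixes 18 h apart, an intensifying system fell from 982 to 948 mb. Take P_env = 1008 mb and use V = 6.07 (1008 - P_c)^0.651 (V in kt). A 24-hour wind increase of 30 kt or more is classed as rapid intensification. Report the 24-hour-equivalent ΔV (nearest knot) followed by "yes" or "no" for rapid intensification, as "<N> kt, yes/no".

49 kt, yes

V₁: ΔP = 26, V ≈ 6.07 × 26^0.651 ≈ 50.62 kt.
V₂: ΔP = 60, V ≈ 6.07 × 60^0.651 ≈ 87.25 kt.
ΔV over 18 h = 36.63 kt → 24 h equivalent = 36.63 × 24/18 ≈ 48.84 kt.
49 kt ≥ 30 kt ⇒ rapid intensification.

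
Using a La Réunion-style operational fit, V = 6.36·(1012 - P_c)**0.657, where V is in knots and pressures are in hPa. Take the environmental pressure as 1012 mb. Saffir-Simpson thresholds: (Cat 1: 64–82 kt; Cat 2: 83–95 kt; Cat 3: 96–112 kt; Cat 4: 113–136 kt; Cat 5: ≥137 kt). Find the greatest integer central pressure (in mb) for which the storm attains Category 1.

978 mb

Category 1 begins at V = 64 kt.
Required ΔP = (64/6.36)^(1/0.657) = 10.063^1.522 ≈ 33.59 mb.
P_c ≤ 1012 − 33.59 = 978.41, so the highest integer P_c is 978 mb.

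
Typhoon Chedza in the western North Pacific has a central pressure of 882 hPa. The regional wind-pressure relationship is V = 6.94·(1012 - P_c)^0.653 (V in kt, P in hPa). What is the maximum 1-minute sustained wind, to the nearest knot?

167 kt

ΔP = 1012 − 882 = 130 hPa.
130^0.653 ≈ 24.011.
V ≈ 6.94 × 24.011 ≈ 166.6 kt.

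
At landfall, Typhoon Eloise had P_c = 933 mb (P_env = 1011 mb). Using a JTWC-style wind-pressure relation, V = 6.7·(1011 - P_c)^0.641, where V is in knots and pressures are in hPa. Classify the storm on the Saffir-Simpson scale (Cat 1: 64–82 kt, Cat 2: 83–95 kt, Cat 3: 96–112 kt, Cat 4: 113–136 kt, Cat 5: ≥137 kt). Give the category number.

ΔP = 1011 − 933 = 78 mb.
V ≈ 6.7 × 78^0.641 = 6.7 × 16.32 ≈ 109 kt.
109 kt falls in the Category 3 band.

3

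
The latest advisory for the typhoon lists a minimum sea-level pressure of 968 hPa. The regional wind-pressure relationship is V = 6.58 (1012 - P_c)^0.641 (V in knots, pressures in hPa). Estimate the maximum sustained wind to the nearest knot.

ΔP = 1012 − 968 = 44 hPa.
44^0.641 ≈ 11.310.
V ≈ 6.58 × 11.310 ≈ 74.4 kt.

74 kt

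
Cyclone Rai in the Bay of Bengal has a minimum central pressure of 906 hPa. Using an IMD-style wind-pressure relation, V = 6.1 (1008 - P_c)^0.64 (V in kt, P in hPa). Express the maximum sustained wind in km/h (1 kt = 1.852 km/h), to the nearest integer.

218 km/h

ΔP = 1008 − 906 = 102 hPa.
V ≈ 6.1 × 102^0.64 = 6.1 × 19.298 ≈ 117.716 kt.
117.716 × 1.852 ≈ 218.01 km/h → 218 km/h.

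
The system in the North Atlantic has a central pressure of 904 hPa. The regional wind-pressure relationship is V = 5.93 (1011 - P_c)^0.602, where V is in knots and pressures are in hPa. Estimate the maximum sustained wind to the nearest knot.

99 kt

ΔP = 1011 − 904 = 107 hPa.
107^0.602 ≈ 16.661.
V ≈ 5.93 × 16.661 ≈ 98.8 kt.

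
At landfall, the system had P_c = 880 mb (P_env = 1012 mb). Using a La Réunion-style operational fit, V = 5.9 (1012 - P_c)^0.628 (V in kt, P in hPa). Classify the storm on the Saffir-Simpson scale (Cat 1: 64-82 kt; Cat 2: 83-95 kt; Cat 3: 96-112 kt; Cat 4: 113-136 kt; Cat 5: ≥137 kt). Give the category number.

4

ΔP = 1012 − 880 = 132 mb.
V ≈ 5.9 × 132^0.628 = 5.9 × 21.46 ≈ 127 kt.
127 kt falls in the Category 4 band.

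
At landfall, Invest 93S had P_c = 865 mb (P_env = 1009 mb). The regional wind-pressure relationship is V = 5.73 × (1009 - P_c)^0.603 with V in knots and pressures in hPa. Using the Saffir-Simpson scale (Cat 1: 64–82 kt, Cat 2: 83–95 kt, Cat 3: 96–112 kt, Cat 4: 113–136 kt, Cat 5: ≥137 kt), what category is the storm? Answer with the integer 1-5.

ΔP = 1009 − 865 = 144 mb.
V ≈ 5.73 × 144^0.603 = 5.73 × 20.02 ≈ 115 kt.
115 kt falls in the Category 4 band.

4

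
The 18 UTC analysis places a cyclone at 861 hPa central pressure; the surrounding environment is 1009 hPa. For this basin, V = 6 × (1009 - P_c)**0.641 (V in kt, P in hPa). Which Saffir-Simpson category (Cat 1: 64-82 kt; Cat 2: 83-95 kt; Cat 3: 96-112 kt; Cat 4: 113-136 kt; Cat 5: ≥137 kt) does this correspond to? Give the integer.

5

ΔP = 1009 − 861 = 148 hPa.
V ≈ 6 × 148^0.641 = 6 × 24.61 ≈ 148 kt.
148 kt falls in the Category 5 band.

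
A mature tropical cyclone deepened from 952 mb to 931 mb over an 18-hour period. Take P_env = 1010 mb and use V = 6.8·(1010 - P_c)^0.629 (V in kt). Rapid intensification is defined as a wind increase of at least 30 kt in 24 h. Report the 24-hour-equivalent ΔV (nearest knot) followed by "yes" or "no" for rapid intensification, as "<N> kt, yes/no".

V₁: ΔP = 58, V ≈ 6.8 × 58^0.629 ≈ 87.44 kt.
V₂: ΔP = 79, V ≈ 6.8 × 79^0.629 ≈ 106.20 kt.
ΔV over 18 h = 18.76 kt → 24 h equivalent = 18.76 × 24/18 ≈ 25.01 kt.
25 kt < 30 kt ⇒ not rapid intensification.

25 kt, no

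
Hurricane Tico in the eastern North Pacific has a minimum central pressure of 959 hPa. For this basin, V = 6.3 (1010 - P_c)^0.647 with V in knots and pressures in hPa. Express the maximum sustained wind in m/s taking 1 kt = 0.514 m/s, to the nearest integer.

ΔP = 1010 − 959 = 51 hPa.
V ≈ 6.3 × 51^0.647 = 6.3 × 12.729 ≈ 80.193 kt.
80.193 × 0.514 ≈ 41.22 m/s → 41 m/s.

41 m/s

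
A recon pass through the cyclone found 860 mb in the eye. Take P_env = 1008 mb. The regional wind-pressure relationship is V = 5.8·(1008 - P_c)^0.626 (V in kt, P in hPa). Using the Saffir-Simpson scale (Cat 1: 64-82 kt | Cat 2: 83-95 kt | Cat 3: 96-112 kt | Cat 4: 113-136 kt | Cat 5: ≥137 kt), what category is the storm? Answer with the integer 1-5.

ΔP = 1008 − 860 = 148 mb.
V ≈ 5.8 × 148^0.626 = 5.8 × 22.83 ≈ 132 kt.
132 kt falls in the Category 4 band.

4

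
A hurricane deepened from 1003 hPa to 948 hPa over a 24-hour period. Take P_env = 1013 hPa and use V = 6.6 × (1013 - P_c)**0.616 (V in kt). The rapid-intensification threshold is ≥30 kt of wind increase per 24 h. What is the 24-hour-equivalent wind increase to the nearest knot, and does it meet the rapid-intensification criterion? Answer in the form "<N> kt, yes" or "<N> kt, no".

V₁: ΔP = 10, V ≈ 6.6 × 10^0.616 ≈ 27.26 kt.
V₂: ΔP = 65, V ≈ 6.6 × 65^0.616 ≈ 86.36 kt.
ΔV over 24 h = 59.10 kt → 24 h equivalent = 59.10 × 24/24 ≈ 59.10 kt.
59 kt ≥ 30 kt ⇒ rapid intensification.

59 kt, yes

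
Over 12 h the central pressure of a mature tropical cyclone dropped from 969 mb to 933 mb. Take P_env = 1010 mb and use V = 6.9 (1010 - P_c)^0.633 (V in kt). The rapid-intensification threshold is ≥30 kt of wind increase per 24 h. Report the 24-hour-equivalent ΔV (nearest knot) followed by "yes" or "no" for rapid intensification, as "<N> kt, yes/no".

71 kt, yes

V₁: ΔP = 41, V ≈ 6.9 × 41^0.633 ≈ 72.40 kt.
V₂: ΔP = 77, V ≈ 6.9 × 77^0.633 ≈ 107.89 kt.
ΔV over 12 h = 35.49 kt → 24 h equivalent = 35.49 × 24/12 ≈ 70.98 kt.
71 kt ≥ 30 kt ⇒ rapid intensification.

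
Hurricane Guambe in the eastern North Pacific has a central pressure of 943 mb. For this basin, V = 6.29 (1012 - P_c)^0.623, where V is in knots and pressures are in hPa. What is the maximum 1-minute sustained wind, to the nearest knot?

ΔP = 1012 − 943 = 69 mb.
69^0.623 ≈ 13.983.
V ≈ 6.29 × 13.983 ≈ 88.0 kt.

88 kt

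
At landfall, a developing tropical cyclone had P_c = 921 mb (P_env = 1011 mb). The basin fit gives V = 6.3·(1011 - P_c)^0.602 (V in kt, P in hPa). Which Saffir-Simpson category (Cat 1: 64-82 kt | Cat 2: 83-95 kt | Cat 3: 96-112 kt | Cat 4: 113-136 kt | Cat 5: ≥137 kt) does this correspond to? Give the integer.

ΔP = 1011 − 921 = 90 mb.
V ≈ 6.3 × 90^0.602 = 6.3 × 15.01 ≈ 95 kt.
95 kt falls in the Category 2 band.

2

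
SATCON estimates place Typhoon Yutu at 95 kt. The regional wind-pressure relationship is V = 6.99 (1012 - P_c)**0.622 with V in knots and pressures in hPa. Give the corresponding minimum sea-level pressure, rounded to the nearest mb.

946 mb

ΔP = (V / 6.99)^(1/0.622) = (95/6.99)^1.608.
95/6.99 = 13.591; 13.591^1.608 ≈ 66.37 mb.
P_c = 1012 − 66.37 = 945.63 ≈ 946 mb.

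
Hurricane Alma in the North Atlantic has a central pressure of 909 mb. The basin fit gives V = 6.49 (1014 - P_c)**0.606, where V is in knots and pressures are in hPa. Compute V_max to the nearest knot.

ΔP = 1014 − 909 = 105 mb.
105^0.606 ≈ 16.782.
V ≈ 6.49 × 16.782 ≈ 108.9 kt.

109 kt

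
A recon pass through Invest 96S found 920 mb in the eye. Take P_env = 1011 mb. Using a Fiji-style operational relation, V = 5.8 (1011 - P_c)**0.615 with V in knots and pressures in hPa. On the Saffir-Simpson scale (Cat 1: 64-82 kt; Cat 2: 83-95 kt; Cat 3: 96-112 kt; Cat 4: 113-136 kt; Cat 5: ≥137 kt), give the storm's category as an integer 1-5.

ΔP = 1011 − 920 = 91 mb.
V ≈ 5.8 × 91^0.615 = 5.8 × 16.03 ≈ 93 kt.
93 kt falls in the Category 2 band.

2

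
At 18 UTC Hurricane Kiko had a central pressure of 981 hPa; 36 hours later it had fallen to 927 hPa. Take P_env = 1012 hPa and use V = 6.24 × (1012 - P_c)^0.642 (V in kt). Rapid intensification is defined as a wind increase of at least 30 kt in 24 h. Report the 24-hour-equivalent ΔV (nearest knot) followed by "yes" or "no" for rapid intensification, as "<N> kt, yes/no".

V₁: ΔP = 31, V ≈ 6.24 × 31^0.642 ≈ 56.58 kt.
V₂: ΔP = 85, V ≈ 6.24 × 85^0.642 ≈ 108.11 kt.
ΔV over 36 h = 51.53 kt → 24 h equivalent = 51.53 × 24/36 ≈ 34.35 kt.
34 kt ≥ 30 kt ⇒ rapid intensification.

34 kt, yes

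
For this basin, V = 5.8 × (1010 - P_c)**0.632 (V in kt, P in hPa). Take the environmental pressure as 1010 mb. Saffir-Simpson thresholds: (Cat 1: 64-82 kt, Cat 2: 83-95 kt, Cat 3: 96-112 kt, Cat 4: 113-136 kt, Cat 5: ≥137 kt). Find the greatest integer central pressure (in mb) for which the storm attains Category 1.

Category 1 begins at V = 64 kt.
Required ΔP = (64/5.8)^(1/0.632) = 11.034^1.582 ≈ 44.66 mb.
P_c ≤ 1010 − 44.66 = 965.34, so the highest integer P_c is 965 mb.

965 mb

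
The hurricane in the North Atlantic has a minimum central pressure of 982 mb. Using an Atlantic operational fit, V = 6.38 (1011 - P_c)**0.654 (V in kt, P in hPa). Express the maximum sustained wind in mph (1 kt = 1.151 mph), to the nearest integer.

ΔP = 1011 − 982 = 29 mb.
V ≈ 6.38 × 29^0.654 = 6.38 × 9.045 ≈ 57.707 kt.
57.707 × 1.151 ≈ 66.42 mph → 66 mph.

66 mph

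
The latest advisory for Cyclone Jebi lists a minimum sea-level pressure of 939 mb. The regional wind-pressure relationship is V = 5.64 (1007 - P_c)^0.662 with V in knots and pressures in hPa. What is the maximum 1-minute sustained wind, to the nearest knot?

ΔP = 1007 − 939 = 68 mb.
68^0.662 ≈ 16.335.
V ≈ 5.64 × 16.335 ≈ 92.1 kt.

92 kt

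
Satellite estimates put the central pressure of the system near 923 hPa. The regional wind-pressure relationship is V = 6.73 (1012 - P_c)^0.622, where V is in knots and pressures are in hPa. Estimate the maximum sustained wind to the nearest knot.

ΔP = 1012 − 923 = 89 hPa.
89^0.622 ≈ 16.313.
V ≈ 6.73 × 16.313 ≈ 109.8 kt.

110 kt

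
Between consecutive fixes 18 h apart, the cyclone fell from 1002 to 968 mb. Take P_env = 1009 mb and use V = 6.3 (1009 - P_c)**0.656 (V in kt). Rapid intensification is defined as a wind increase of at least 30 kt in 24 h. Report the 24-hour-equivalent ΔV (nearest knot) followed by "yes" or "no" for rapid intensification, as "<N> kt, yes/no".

V₁: ΔP = 7, V ≈ 6.3 × 7^0.656 ≈ 22.58 kt.
V₂: ΔP = 41, V ≈ 6.3 × 41^0.656 ≈ 72.00 kt.
ΔV over 18 h = 49.42 kt → 24 h equivalent = 49.42 × 24/18 ≈ 65.89 kt.
66 kt ≥ 30 kt ⇒ rapid intensification.

66 kt, yes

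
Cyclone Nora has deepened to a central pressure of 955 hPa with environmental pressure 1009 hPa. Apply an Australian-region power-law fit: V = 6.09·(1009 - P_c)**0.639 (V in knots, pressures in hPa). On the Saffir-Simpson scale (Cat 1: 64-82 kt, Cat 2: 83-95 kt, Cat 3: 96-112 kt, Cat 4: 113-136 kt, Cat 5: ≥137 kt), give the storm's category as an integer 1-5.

1

ΔP = 1009 − 955 = 54 hPa.
V ≈ 6.09 × 54^0.639 = 6.09 × 12.79 ≈ 78 kt.
78 kt falls in the Category 1 band.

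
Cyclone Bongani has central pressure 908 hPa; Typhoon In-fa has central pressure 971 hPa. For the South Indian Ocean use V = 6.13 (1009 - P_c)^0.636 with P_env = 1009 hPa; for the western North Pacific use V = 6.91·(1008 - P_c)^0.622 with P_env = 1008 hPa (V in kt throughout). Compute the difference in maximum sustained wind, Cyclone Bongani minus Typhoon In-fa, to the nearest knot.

50 kt

Cyclone Bongani: ΔP = 101; V ≈ 6.13 × 101^0.636 ≈ 115.40 kt.
Typhoon In-fa: ΔP = 37; V ≈ 6.91 × 37^0.622 ≈ 65.30 kt.
Difference ≈ 115.40 − 65.30 = 50.10 → 50 kt.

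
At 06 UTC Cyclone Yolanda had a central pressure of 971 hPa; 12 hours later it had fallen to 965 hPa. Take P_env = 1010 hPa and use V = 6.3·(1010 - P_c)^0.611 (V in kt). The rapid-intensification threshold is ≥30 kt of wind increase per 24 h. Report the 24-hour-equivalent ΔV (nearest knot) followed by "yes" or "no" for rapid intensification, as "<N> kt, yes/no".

V₁: ΔP = 39, V ≈ 6.3 × 39^0.611 ≈ 59.09 kt.
V₂: ΔP = 45, V ≈ 6.3 × 45^0.611 ≈ 64.48 kt.
ΔV over 12 h = 5.39 kt → 24 h equivalent = 5.39 × 24/12 ≈ 10.78 kt.
11 kt < 30 kt ⇒ not rapid intensification.

11 kt, no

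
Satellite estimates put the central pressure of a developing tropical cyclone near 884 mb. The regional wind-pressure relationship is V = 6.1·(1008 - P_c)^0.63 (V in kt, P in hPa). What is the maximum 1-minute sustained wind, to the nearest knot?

ΔP = 1008 − 884 = 124 mb.
124^0.63 ≈ 20.838.
V ≈ 6.1 × 20.838 ≈ 127.1 kt.

127 kt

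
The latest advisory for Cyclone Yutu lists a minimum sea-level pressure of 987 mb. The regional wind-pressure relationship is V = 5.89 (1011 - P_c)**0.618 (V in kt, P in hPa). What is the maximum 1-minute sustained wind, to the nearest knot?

ΔP = 1011 − 987 = 24 mb.
24^0.618 ≈ 7.128.
V ≈ 5.89 × 7.128 ≈ 42.0 kt.

42 kt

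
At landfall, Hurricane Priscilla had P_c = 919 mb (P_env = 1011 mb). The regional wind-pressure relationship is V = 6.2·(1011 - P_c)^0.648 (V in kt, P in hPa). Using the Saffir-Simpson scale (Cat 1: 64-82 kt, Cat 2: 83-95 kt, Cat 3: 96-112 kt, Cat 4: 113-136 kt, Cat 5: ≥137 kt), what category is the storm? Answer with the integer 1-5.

4

ΔP = 1011 − 919 = 92 mb.
V ≈ 6.2 × 92^0.648 = 6.2 × 18.73 ≈ 116 kt.
116 kt falls in the Category 4 band.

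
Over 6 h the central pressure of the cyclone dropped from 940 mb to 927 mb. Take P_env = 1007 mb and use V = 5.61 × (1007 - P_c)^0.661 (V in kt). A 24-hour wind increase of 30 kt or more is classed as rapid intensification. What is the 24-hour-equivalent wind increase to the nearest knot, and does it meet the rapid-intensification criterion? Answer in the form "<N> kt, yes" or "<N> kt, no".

45 kt, yes

V₁: ΔP = 67, V ≈ 5.61 × 67^0.661 ≈ 90.36 kt.
V₂: ΔP = 80, V ≈ 5.61 × 80^0.661 ≈ 101.60 kt.
ΔV over 6 h = 11.24 kt → 24 h equivalent = 11.24 × 24/6 ≈ 44.96 kt.
45 kt ≥ 30 kt ⇒ rapid intensification.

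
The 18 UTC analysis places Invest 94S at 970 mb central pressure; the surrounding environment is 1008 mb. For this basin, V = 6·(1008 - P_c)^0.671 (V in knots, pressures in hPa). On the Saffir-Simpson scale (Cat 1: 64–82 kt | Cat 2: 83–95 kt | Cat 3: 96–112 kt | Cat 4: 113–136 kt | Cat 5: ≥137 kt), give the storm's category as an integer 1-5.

ΔP = 1008 − 970 = 38 mb.
V ≈ 6 × 38^0.671 = 6 × 11.48 ≈ 69 kt.
69 kt falls in the Category 1 band.

1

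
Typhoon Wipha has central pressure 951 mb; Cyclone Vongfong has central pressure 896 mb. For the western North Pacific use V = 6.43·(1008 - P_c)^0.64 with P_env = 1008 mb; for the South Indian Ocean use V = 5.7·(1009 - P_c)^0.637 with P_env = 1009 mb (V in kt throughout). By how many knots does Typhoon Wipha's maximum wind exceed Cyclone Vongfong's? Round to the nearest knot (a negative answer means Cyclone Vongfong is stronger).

-30 kt

Typhoon Wipha: ΔP = 57; V ≈ 6.43 × 57^0.64 ≈ 85.50 kt.
Cyclone Vongfong: ΔP = 113; V ≈ 5.7 × 113^0.637 ≈ 115.79 kt.
Difference ≈ 85.50 − 115.79 = -30.29 → -30 kt.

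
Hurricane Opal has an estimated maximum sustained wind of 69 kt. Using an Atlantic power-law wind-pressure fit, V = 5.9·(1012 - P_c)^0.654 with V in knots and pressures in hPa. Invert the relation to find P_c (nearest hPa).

ΔP = (V / 5.9)^(1/0.654) = (69/5.9)^1.529.
69/5.9 = 11.695; 11.695^1.529 ≈ 42.96 hPa.
P_c = 1012 − 42.96 = 969.04 ≈ 969 hPa.

969 hPa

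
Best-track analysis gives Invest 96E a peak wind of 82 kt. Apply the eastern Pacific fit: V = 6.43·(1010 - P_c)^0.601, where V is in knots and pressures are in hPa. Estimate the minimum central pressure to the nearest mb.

941 mb

ΔP = (V / 6.43)^(1/0.601) = (82/6.43)^1.664.
82/6.43 = 12.753; 12.753^1.664 ≈ 69.12 mb.
P_c = 1010 − 69.12 = 940.88 ≈ 941 mb.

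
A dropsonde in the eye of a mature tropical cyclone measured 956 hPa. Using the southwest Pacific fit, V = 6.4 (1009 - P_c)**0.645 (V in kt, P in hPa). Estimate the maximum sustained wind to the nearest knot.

ΔP = 1009 − 956 = 53 hPa.
53^0.645 ≈ 12.947.
V ≈ 6.4 × 12.947 ≈ 82.9 kt.

83 kt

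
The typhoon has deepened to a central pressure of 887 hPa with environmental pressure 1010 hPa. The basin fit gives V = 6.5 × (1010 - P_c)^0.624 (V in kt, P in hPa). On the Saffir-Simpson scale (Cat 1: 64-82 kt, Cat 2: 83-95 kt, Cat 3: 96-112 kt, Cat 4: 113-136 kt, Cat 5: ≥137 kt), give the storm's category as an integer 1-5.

4

ΔP = 1010 − 887 = 123 hPa.
V ≈ 6.5 × 123^0.624 = 6.5 × 20.14 ≈ 131 kt.
131 kt falls in the Category 4 band.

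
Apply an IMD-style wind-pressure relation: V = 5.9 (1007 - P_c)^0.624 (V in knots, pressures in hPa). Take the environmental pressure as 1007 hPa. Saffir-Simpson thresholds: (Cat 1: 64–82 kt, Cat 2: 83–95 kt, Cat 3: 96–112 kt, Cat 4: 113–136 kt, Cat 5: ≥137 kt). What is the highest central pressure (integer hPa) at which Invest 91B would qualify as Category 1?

Category 1 begins at V = 64 kt.
Required ΔP = (64/5.9)^(1/0.624) = 10.847^1.603 ≈ 45.62 hPa.
P_c ≤ 1007 − 45.62 = 961.38, so the highest integer P_c is 961 hPa.

961 hPa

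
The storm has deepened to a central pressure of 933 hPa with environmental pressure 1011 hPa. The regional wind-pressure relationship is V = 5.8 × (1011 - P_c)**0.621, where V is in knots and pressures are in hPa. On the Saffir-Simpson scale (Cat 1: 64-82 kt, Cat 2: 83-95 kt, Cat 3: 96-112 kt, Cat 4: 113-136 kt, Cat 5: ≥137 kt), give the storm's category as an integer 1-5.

2

ΔP = 1011 − 933 = 78 hPa.
V ≈ 5.8 × 78^0.621 = 5.8 × 14.96 ≈ 87 kt.
87 kt falls in the Category 2 band.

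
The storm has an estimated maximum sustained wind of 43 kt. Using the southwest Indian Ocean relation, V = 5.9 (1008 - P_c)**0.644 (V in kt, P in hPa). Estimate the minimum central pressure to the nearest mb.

ΔP = (V / 5.9)^(1/0.644) = (43/5.9)^1.553.
43/5.9 = 7.288; 7.288^1.553 ≈ 21.85 mb.
P_c = 1008 − 21.85 = 986.15 ≈ 986 mb.

986 mb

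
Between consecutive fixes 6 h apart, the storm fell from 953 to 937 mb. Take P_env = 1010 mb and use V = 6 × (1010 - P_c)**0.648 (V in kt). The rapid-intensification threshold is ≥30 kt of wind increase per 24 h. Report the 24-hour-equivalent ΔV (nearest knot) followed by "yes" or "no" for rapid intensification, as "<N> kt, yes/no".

57 kt, yes

V₁: ΔP = 57, V ≈ 6 × 57^0.648 ≈ 82.41 kt.
V₂: ΔP = 73, V ≈ 6 × 73^0.648 ≈ 96.74 kt.
ΔV over 6 h = 14.33 kt → 24 h equivalent = 14.33 × 24/6 ≈ 57.32 kt.
57 kt ≥ 30 kt ⇒ rapid intensification.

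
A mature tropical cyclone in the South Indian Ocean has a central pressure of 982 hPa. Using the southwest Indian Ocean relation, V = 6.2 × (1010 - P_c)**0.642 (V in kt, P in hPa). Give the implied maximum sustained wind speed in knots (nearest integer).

ΔP = 1010 − 982 = 28 hPa.
28^0.642 ≈ 8.493.
V ≈ 6.2 × 8.493 ≈ 52.7 kt.

53 kt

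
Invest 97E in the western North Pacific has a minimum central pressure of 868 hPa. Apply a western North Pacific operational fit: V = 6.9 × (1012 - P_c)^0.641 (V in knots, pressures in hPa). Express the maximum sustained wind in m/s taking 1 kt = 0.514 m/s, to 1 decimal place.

85.8 m/s

ΔP = 1012 − 868 = 144 hPa.
V ≈ 6.9 × 144^0.641 = 6.9 × 24.183 ≈ 166.863 kt.
166.863 × 0.514 ≈ 85.77 m/s → 85.8 m/s.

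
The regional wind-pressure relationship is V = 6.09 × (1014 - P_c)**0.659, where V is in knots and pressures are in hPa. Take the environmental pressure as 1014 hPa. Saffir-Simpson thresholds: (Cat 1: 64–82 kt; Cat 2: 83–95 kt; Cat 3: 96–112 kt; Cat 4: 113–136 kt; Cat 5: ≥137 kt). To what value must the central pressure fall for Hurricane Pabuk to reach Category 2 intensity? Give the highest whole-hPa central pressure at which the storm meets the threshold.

Category 2 begins at V = 83 kt.
Required ΔP = (83/6.09)^(1/0.659) = 13.629^1.517 ≈ 52.66 hPa.
P_c ≤ 1014 − 52.66 = 961.34, so the highest integer P_c is 961 hPa.

961 hPa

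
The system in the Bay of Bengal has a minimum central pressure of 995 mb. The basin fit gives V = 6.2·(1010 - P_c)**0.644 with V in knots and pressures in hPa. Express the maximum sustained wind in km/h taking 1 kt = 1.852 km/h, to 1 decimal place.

65.7 km/h

ΔP = 1010 − 995 = 15 mb.
V ≈ 6.2 × 15^0.644 = 6.2 × 5.720 ≈ 35.465 kt.
35.465 × 1.852 ≈ 65.68 km/h → 65.7 km/h.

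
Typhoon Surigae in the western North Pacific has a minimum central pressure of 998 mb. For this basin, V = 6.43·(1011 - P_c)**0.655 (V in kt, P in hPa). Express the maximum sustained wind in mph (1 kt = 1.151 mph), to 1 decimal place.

39.7 mph

ΔP = 1011 − 998 = 13 mb.
V ≈ 6.43 × 13^0.655 = 6.43 × 5.366 ≈ 34.502 kt.
34.502 × 1.151 ≈ 39.71 mph → 39.7 mph.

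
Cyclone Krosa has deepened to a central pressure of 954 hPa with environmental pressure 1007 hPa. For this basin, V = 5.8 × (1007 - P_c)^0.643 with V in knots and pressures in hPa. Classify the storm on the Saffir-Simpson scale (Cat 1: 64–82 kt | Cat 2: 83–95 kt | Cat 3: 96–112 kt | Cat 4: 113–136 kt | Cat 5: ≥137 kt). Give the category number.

1

ΔP = 1007 − 954 = 53 hPa.
V ≈ 5.8 × 53^0.643 = 5.8 × 12.84 ≈ 74 kt.
74 kt falls in the Category 1 band.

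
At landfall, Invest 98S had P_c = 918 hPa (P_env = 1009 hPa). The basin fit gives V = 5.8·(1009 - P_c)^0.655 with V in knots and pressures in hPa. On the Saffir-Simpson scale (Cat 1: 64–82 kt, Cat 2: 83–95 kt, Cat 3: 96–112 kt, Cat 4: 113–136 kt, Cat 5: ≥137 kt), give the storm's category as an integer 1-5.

ΔP = 1009 − 918 = 91 hPa.
V ≈ 5.8 × 91^0.655 = 5.8 × 19.19 ≈ 111 kt.
111 kt falls in the Category 3 band.

3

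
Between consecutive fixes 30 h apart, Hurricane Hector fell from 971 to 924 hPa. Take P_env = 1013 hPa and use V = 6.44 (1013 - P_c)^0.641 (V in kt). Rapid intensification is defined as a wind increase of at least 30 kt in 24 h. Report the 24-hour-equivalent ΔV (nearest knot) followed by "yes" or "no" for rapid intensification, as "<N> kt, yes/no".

35 kt, yes

V₁: ΔP = 42, V ≈ 6.44 × 42^0.641 ≈ 70.69 kt.
V₂: ΔP = 89, V ≈ 6.44 × 89^0.641 ≈ 114.40 kt.
ΔV over 30 h = 43.71 kt → 24 h equivalent = 43.71 × 24/30 ≈ 34.97 kt.
35 kt ≥ 30 kt ⇒ rapid intensification.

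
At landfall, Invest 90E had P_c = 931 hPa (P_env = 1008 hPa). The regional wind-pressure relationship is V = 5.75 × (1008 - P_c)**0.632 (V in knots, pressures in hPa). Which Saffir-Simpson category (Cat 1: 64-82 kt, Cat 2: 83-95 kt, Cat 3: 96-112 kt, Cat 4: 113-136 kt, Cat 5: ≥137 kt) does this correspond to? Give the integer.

2

ΔP = 1008 − 931 = 77 hPa.
V ≈ 5.75 × 77^0.632 = 5.75 × 15.57 ≈ 90 kt.
90 kt falls in the Category 2 band.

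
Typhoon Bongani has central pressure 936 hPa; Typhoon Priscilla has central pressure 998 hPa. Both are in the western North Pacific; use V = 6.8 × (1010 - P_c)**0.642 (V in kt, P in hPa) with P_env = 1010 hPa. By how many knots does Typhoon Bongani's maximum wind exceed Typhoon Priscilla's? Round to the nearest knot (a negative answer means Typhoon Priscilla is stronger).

74 kt

Typhoon Bongani: ΔP = 74; V ≈ 6.8 × 74^0.642 ≈ 107.78 kt.
Typhoon Priscilla: ΔP = 12; V ≈ 6.8 × 12^0.642 ≈ 33.52 kt.
Difference ≈ 107.78 − 33.52 = 74.26 → 74 kt.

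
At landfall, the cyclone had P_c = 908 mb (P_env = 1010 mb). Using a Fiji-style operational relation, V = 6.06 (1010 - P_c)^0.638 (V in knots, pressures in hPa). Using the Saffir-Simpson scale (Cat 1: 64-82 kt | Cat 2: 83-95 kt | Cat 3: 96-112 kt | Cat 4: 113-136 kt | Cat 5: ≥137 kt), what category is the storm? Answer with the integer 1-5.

4

ΔP = 1010 − 908 = 102 mb.
V ≈ 6.06 × 102^0.638 = 6.06 × 19.12 ≈ 116 kt.
116 kt falls in the Category 4 band.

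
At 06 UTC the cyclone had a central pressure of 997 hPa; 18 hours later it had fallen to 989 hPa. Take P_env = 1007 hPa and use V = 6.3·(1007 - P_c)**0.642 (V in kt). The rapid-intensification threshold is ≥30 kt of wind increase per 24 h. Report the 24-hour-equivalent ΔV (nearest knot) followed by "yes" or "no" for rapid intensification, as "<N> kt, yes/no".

17 kt, no

V₁: ΔP = 10, V ≈ 6.3 × 10^0.642 ≈ 27.63 kt.
V₂: ΔP = 18, V ≈ 6.3 × 18^0.642 ≈ 40.29 kt.
ΔV over 18 h = 12.66 kt → 24 h equivalent = 12.66 × 24/18 ≈ 16.88 kt.
17 kt < 30 kt ⇒ not rapid intensification.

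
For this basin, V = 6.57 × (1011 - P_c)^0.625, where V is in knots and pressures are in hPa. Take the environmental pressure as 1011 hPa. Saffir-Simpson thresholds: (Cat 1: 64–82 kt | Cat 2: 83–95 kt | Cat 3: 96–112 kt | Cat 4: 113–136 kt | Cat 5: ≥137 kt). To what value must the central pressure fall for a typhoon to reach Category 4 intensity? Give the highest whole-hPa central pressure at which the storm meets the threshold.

916 hPa

Category 4 begins at V = 113 kt.
Required ΔP = (113/6.57)^(1/0.625) = 17.199^1.600 ≈ 94.80 hPa.
P_c ≤ 1011 − 94.80 = 916.20, so the highest integer P_c is 916 hPa.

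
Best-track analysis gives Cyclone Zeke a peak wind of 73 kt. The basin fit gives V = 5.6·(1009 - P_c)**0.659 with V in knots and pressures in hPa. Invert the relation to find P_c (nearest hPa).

960 hPa

ΔP = (V / 5.6)^(1/0.659) = (73/5.6)^1.517.
73/5.6 = 13.036; 13.036^1.517 ≈ 49.22 hPa.
P_c = 1009 − 49.22 = 959.78 ≈ 960 hPa.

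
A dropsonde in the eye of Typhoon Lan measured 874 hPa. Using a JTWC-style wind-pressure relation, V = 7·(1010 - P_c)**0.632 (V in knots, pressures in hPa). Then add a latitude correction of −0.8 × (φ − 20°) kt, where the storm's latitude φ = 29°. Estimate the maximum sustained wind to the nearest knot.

ΔP = 1010 − 874 = 136 hPa.
136^0.632 ≈ 22.305.
V ≈ 7 × 22.305 ≈ 156.1 kt.
Latitude correction: −0.8 × (29 − 20) = -7.2 kt.
Corrected V ≈ 148.9 kt → 149 kt.

149 kt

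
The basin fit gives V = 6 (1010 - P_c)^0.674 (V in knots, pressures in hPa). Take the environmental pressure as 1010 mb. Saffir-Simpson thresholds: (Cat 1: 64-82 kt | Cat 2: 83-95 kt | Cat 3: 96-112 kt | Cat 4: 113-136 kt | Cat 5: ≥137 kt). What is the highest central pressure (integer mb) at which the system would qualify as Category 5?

Category 5 begins at V = 137 kt.
Required ΔP = (137/6)^(1/0.674) = 22.833^1.484 ≈ 103.68 mb.
P_c ≤ 1010 − 103.68 = 906.32, so the highest integer P_c is 906 mb.

906 mb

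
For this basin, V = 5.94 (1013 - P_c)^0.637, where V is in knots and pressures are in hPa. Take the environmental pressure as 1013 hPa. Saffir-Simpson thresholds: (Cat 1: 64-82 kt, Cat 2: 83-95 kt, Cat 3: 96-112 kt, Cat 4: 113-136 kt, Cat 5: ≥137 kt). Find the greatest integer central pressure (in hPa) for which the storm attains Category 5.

875 hPa

Category 5 begins at V = 137 kt.
Required ΔP = (137/5.94)^(1/0.637) = 23.064^1.570 ≈ 137.92 hPa.
P_c ≤ 1013 − 137.92 = 875.08, so the highest integer P_c is 875 hPa.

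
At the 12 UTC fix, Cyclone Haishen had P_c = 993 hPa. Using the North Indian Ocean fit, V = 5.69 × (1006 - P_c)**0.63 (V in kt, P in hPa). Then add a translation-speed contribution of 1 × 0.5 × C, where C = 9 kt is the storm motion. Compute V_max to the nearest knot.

ΔP = 1006 − 993 = 13 hPa.
13^0.63 ≈ 5.033.
V ≈ 5.69 × 5.033 ≈ 28.6 kt.
Translation term: 1 × 0.5 × 9 = 4.5 kt.
Corrected V ≈ 33.1 kt → 33 kt.

33 kt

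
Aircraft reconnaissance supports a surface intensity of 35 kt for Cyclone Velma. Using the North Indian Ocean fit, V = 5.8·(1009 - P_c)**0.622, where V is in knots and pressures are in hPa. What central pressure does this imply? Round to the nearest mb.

991 mb

ΔP = (V / 5.8)^(1/0.622) = (35/5.8)^1.608.
35/5.8 = 6.034; 6.034^1.608 ≈ 17.99 mb.
P_c = 1009 − 17.99 = 991.01 ≈ 991 mb.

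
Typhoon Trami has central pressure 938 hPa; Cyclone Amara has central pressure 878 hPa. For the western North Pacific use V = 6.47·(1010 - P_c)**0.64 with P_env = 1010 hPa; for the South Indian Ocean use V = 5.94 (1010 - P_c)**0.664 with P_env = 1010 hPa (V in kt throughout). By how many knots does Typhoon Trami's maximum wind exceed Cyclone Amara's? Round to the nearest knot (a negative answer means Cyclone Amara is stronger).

-52 kt

Typhoon Trami: ΔP = 72; V ≈ 6.47 × 72^0.64 ≈ 99.91 kt.
Cyclone Amara: ΔP = 132; V ≈ 5.94 × 132^0.664 ≈ 152.00 kt.
Difference ≈ 99.91 − 152.00 = -52.09 → -52 kt.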